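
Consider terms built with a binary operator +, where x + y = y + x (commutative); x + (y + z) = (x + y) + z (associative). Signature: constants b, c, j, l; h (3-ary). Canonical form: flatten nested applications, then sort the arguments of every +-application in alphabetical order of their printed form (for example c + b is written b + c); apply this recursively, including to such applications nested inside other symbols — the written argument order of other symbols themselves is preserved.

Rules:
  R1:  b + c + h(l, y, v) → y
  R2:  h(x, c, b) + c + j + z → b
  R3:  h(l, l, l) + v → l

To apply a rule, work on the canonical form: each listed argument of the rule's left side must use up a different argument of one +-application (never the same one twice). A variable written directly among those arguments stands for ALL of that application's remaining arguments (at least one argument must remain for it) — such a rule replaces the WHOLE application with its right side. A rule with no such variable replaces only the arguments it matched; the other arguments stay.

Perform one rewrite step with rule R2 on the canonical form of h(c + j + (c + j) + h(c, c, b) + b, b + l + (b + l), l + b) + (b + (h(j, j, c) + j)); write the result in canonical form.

Canonical form:  b + h(b + c + c + h(c, c, b) + j + j, b + b + l + l, b + l) + h(j, j, c) + j
Apply R2:  consuming c, h(c, c, b), j;  x := c, z := b + c + j
Every leftover argument binds to the variable; the entire application is replaced.
New term:  b + h(b, b + b + l + l, b + l) + h(j, j, c) + j

Answer: b + h(b, b + b + l + l, b + l) + h(j, j, c) + j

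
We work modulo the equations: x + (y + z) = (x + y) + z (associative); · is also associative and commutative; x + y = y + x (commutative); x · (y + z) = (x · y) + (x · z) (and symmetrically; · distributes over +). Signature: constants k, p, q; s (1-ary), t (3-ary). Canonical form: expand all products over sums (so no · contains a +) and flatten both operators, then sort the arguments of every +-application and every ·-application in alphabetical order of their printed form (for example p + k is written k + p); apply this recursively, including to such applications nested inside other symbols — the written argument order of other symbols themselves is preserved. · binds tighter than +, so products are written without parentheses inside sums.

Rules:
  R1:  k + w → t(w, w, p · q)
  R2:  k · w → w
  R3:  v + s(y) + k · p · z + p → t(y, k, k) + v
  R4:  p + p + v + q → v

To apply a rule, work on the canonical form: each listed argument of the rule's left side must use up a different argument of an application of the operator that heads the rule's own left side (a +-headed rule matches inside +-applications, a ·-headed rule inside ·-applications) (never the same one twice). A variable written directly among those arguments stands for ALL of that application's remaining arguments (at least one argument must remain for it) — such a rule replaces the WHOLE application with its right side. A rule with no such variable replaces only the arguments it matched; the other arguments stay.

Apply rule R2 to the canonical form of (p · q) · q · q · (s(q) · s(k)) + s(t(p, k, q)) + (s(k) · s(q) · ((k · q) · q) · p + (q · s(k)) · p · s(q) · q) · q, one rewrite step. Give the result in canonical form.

Answer: p · q · q · q · s(k) · s(q) + p · q · q · q · s(k) · s(q) + p · q · q · q · s(k) · s(q) + s(t(p, k, q))

Derivation:
Canonical form:  k · p · q · q · q · s(k) · s(q) + p · q · q · q · s(k) · s(q) + p · q · q · q · s(k) · s(q) + s(t(p, k, q))
Apply R2:  consuming k;  w := p · q · q · q · s(k) · s(q)
The extension variable absorbs all remaining arguments, so the whole application is rewritten.
New term:  p · q · q · q · s(k) · s(q) + p · q · q · q · s(k) · s(q) + p · q · q · q · s(k) · s(q) + s(t(p, k, q))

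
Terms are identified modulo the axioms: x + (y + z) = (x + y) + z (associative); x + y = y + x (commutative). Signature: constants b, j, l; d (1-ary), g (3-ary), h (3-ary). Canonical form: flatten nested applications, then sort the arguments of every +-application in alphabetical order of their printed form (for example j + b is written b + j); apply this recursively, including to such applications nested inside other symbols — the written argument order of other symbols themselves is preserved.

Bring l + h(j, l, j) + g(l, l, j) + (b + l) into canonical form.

Answer: b + g(l, l, j) + h(j, l, j) + l + l

Derivation:
Un-nest:  l + h(j, l, j) + g(l, l, j) + b + l
Order the arguments:  b + g(l, l, j) + h(j, l, j) + l + l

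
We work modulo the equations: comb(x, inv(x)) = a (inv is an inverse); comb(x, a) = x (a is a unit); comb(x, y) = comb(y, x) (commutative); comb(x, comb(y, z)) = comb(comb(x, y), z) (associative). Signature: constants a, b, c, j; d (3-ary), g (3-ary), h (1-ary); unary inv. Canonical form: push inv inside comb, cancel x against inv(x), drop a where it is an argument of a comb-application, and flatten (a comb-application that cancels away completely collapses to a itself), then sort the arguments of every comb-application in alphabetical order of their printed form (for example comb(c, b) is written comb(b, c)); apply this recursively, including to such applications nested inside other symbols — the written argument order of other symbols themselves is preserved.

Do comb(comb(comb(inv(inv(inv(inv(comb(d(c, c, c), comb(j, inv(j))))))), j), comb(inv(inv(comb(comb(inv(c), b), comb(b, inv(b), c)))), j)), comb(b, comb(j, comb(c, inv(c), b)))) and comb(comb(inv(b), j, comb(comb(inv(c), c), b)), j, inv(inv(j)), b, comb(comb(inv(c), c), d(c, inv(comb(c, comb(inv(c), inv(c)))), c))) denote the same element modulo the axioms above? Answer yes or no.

Answer: no — comb(b, b, b, d(c, c, c), j, j, j) vs comb(b, d(c, c, c), j, j, j)

Derivation:
Left:  comb(comb(comb(inv(inv(inv(inv(comb(d(c, c, c), comb(j, inv(j))))))), j), comb(inv(inv(comb(comb(inv(c), b), comb(b, inv(b), c)))), j)), comb(b, comb(j, comb(c, inv(c), b))))
  Push inv inside:  distribute inv over comb and collapse double inv
  Cancel:  c cancels
  Collect:  comb(d(c, c, c), j, j, j, b, b, b)
  Sort arguments:  comb(b, b, b, d(c, c, c), j, j, j)
Right:  comb(comb(inv(b), j, comb(comb(inv(c), c), b)), j, inv(inv(j)), b, comb(comb(inv(c), c), d(c, inv(comb(c, comb(inv(c), inv(c)))), c)))
  Push inv inside:  distribute inv over comb and collapse double inv
  Cancel inverse pairs:  c cancels
  Combine occurrences:  comb(b, j, j, j, d(c, c, c))
  Order the arguments:  comb(b, d(c, c, c), j, j, j)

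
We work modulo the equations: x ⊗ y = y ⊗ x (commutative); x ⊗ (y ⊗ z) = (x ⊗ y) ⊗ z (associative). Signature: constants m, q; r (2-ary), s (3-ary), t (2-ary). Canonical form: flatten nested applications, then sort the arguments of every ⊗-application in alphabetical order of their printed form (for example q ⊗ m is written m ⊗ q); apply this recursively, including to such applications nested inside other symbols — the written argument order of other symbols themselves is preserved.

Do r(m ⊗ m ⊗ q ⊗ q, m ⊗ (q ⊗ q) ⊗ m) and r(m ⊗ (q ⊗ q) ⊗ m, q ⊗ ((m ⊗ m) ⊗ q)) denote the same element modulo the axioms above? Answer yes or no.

Answer: yes — both canonical forms are r(m ⊗ m ⊗ q ⊗ q, m ⊗ m ⊗ q ⊗ q)

Derivation:
Left:  r(m ⊗ m ⊗ q ⊗ q, m ⊗ (q ⊗ q) ⊗ m)
  Focus inside:  m ⊗ (q ⊗ q) ⊗ m
  Flatten:  m ⊗ q ⊗ q ⊗ m
  Sort:  m ⊗ m ⊗ q ⊗ q
  Put back:  r(m ⊗ m ⊗ q ⊗ q, m ⊗ m ⊗ q ⊗ q)
Right:  r(m ⊗ (q ⊗ q) ⊗ m, q ⊗ ((m ⊗ m) ⊗ q))
  Focus inside:  q ⊗ ((m ⊗ m) ⊗ q)
  Merge nested applications:  q ⊗ m ⊗ m ⊗ q
  Order the arguments:  m ⊗ m ⊗ q ⊗ q
  Reassemble:  r(m ⊗ m ⊗ q ⊗ q, m ⊗ m ⊗ q ⊗ q)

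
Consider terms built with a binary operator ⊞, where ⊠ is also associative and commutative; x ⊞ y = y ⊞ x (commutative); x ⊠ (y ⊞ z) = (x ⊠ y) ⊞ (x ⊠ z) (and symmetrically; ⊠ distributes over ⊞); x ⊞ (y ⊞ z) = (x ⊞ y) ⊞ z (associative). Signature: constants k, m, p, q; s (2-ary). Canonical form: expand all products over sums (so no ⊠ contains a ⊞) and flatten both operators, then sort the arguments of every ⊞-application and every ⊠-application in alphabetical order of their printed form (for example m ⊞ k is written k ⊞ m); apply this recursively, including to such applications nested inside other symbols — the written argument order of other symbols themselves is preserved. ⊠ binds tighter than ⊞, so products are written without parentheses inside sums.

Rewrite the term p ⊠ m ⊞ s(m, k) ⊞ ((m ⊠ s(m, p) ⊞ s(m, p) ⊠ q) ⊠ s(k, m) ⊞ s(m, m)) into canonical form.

Answer: m ⊠ p ⊞ m ⊠ s(k, m) ⊠ s(m, p) ⊞ q ⊠ s(k, m) ⊠ s(m, p) ⊞ s(m, k) ⊞ s(m, m)

Derivation:
Expand products over sums:  m ⊠ p ⊞ s(m, k) ⊞ m ⊠ s(k, m) ⊠ s(m, p) ⊞ q ⊠ s(k, m) ⊠ s(m, p) ⊞ s(m, m)
Sort:  m ⊠ p ⊞ m ⊠ s(k, m) ⊠ s(m, p) ⊞ q ⊠ s(k, m) ⊠ s(m, p) ⊞ s(m, k) ⊞ s(m, m)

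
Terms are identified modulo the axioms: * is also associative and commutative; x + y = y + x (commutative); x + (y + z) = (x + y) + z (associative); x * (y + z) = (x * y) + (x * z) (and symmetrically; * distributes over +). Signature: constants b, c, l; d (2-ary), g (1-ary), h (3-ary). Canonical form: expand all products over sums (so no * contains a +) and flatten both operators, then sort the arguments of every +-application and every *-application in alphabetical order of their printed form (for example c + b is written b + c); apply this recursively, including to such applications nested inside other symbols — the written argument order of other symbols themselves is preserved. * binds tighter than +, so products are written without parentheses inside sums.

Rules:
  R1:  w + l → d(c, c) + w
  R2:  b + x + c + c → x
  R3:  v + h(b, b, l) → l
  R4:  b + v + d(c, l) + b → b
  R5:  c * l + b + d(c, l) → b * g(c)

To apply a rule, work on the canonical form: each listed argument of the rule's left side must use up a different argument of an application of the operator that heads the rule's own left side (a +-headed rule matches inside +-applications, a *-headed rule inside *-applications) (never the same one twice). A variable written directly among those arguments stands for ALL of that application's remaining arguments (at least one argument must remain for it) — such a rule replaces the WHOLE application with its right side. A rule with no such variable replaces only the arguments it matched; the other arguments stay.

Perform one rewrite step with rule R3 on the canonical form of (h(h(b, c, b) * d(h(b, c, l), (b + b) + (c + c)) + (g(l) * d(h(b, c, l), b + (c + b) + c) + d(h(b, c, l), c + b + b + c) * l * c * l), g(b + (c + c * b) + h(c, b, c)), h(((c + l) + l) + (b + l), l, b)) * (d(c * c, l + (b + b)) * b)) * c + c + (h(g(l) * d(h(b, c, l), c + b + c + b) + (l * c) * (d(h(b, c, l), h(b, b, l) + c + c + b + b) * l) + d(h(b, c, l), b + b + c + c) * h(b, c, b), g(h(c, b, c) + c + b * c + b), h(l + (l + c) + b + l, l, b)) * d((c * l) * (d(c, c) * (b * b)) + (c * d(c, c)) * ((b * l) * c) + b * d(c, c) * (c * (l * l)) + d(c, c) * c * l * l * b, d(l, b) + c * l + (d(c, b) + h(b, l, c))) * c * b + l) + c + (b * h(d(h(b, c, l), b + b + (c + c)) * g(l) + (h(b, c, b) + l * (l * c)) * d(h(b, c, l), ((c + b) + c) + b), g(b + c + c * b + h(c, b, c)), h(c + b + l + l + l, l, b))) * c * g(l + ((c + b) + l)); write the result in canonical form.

Canonical form:  b * c * d(b * b * c * d(c, c) * l + b * c * c * d(c, c) * l + b * c * d(c, c) * l * l + b * c * d(c, c) * l * l, c * l + d(c, b) + d(l, b) + h(b, l, c)) * h(c * d(h(b, c, l), b + b + c + c + h(b, b, l)) * l * l + d(h(b, c, l), b + b + c + c) * g(l) + d(h(b, c, l), b + b + c + c) * h(b, c, b), g(b + b * c + c + h(c, b, c)), h(b + c + l + l + l, l, b)) + b * c * d(c * c, b + b + l) * h(c * d(h(b, c, l), b + b + c + c) * l * l + d(h(b, c, l), b + b + c + c) * g(l) + d(h(b, c, l), b + b + c + c) * h(b, c, b), g(b + b * c + c + h(c, b, c)), h(b + c + l + l + l, l, b)) + b * c * g(b + c + l + l) * h(c * d(h(b, c, l), b + b + c + c) * l * l + d(h(b, c, l), b + b + c + c) * g(l) + d(h(b, c, l), b + b + c + c) * h(b, c, b), g(b + b * c + c + h(c, b, c)), h(b + c + l + l + l, l, b)) + c + c + l
Match R3:  consume h(b, b, l);  v := b + b + c + c
The variable takes the whole remainder — replace the entire application.
Giving:  b * c * d(b * b * c * d(c, c) * l + b * c * c * d(c, c) * l + b * c * d(c, c) * l * l + b * c * d(c, c) * l * l, c * l + d(c, b) + d(l, b) + h(b, l, c)) * h(c * d(h(b, c, l), l) * l * l + d(h(b, c, l), b + b + c + c) * g(l) + d(h(b, c, l), b + b + c + c) * h(b, c, b), g(b + b * c + c + h(c, b, c)), h(b + c + l + l + l, l, b)) + b * c * d(c * c, b + b + l) * h(c * d(h(b, c, l), b + b + c + c) * l * l + d(h(b, c, l), b + b + c + c) * g(l) + d(h(b, c, l), b + b + c + c) * h(b, c, b), g(b + b * c + c + h(c, b, c)), h(b + c + l + l + l, l, b)) + b * c * g(b + c + l + l) * h(c * d(h(b, c, l), b + b + c + c) * l * l + d(h(b, c, l), b + b + c + c) * g(l) + d(h(b, c, l), b + b + c + c) * h(b, c, b), g(b + b * c + c + h(c, b, c)), h(b + c + l + l + l, l, b)) + c + c + l

Answer: b * c * d(b * b * c * d(c, c) * l + b * c * c * d(c, c) * l + b * c * d(c, c) * l * l + b * c * d(c, c) * l * l, c * l + d(c, b) + d(l, b) + h(b, l, c)) * h(c * d(h(b, c, l), l) * l * l + d(h(b, c, l), b + b + c + c) * g(l) + d(h(b, c, l), b + b + c + c) * h(b, c, b), g(b + b * c + c + h(c, b, c)), h(b + c + l + l + l, l, b)) + b * c * d(c * c, b + b + l) * h(c * d(h(b, c, l), b + b + c + c) * l * l + d(h(b, c, l), b + b + c + c) * g(l) + d(h(b, c, l), b + b + c + c) * h(b, c, b), g(b + b * c + c + h(c, b, c)), h(b + c + l + l + l, l, b)) + b * c * g(b + c + l + l) * h(c * d(h(b, c, l), b + b + c + c) * l * l + d(h(b, c, l), b + b + c + c) * g(l) + d(h(b, c, l), b + b + c + c) * h(b, c, b), g(b + b * c + c + h(c, b, c)), h(b + c + l + l + l, l, b)) + c + c + l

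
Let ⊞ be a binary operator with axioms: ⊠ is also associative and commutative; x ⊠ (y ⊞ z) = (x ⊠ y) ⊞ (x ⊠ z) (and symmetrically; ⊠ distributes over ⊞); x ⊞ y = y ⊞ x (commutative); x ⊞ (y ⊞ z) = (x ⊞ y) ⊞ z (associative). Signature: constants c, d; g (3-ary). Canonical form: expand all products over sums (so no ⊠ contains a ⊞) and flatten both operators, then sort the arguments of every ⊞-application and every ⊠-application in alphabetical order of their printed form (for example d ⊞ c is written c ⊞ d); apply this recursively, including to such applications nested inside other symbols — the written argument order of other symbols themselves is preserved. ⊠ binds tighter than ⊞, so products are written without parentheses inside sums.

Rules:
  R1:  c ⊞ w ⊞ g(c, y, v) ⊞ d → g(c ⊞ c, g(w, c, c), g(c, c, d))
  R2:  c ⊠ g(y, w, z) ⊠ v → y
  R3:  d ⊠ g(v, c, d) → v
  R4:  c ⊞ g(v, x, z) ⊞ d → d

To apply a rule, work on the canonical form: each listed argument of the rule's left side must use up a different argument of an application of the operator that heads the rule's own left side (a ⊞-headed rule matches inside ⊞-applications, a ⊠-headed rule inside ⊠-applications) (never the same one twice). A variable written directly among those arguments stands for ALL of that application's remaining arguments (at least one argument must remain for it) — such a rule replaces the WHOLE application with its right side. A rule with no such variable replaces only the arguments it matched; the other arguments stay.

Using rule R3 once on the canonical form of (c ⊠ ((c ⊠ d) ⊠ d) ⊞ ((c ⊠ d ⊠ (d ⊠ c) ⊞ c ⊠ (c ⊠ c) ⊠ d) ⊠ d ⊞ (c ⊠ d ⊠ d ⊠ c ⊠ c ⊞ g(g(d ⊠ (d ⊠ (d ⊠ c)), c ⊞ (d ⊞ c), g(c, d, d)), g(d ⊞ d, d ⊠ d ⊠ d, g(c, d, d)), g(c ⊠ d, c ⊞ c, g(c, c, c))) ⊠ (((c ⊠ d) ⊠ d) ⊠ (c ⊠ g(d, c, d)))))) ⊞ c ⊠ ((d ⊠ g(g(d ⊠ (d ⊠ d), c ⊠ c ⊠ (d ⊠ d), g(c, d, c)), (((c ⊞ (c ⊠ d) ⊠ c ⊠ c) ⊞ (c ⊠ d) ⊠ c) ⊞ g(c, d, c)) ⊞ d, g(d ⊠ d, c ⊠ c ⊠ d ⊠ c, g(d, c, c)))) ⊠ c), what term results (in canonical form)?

Canonical form:  c ⊠ c ⊠ c ⊠ d ⊠ d ⊞ c ⊠ c ⊠ c ⊠ d ⊠ d ⊞ c ⊠ c ⊠ d ⊠ d ⊞ c ⊠ c ⊠ d ⊠ d ⊠ d ⊞ c ⊠ c ⊠ d ⊠ d ⊠ g(d, c, d) ⊠ g(g(c ⊠ d ⊠ d ⊠ d, c ⊞ c ⊞ d, g(c, d, d)), g(d ⊞ d, d ⊠ d ⊠ d, g(c, d, d)), g(c ⊠ d, c ⊞ c, g(c, c, c))) ⊞ c ⊠ c ⊠ d ⊠ g(g(d ⊠ d ⊠ d, c ⊠ c ⊠ d ⊠ d, g(c, d, c)), c ⊞ c ⊠ c ⊠ c ⊠ d ⊞ c ⊠ c ⊠ d ⊞ d ⊞ g(c, d, c), g(d ⊠ d, c ⊠ c ⊠ c ⊠ d, g(d, c, c)))
R3 matches:  uses d, g(d, c, d);  v := d
Result:  c ⊠ c ⊠ c ⊠ d ⊠ d ⊞ c ⊠ c ⊠ c ⊠ d ⊠ d ⊞ c ⊠ c ⊠ d ⊠ d ⊞ c ⊠ c ⊠ d ⊠ d ⊠ d ⊞ c ⊠ c ⊠ d ⊠ d ⊠ g(g(c ⊠ d ⊠ d ⊠ d, c ⊞ c ⊞ d, g(c, d, d)), g(d ⊞ d, d ⊠ d ⊠ d, g(c, d, d)), g(c ⊠ d, c ⊞ c, g(c, c, c))) ⊞ c ⊠ c ⊠ d ⊠ g(g(d ⊠ d ⊠ d, c ⊠ c ⊠ d ⊠ d, g(c, d, c)), c ⊞ c ⊠ c ⊠ c ⊠ d ⊞ c ⊠ c ⊠ d ⊞ d ⊞ g(c, d, c), g(d ⊠ d, c ⊠ c ⊠ c ⊠ d, g(d, c, c)))

Answer: c ⊠ c ⊠ c ⊠ d ⊠ d ⊞ c ⊠ c ⊠ c ⊠ d ⊠ d ⊞ c ⊠ c ⊠ d ⊠ d ⊞ c ⊠ c ⊠ d ⊠ d ⊠ d ⊞ c ⊠ c ⊠ d ⊠ d ⊠ g(g(c ⊠ d ⊠ d ⊠ d, c ⊞ c ⊞ d, g(c, d, d)), g(d ⊞ d, d ⊠ d ⊠ d, g(c, d, d)), g(c ⊠ d, c ⊞ c, g(c, c, c))) ⊞ c ⊠ c ⊠ d ⊠ g(g(d ⊠ d ⊠ d, c ⊠ c ⊠ d ⊠ d, g(c, d, c)), c ⊞ c ⊠ c ⊠ c ⊠ d ⊞ c ⊠ c ⊠ d ⊞ d ⊞ g(c, d, c), g(d ⊠ d, c ⊠ c ⊠ c ⊠ d, g(d, c, c)))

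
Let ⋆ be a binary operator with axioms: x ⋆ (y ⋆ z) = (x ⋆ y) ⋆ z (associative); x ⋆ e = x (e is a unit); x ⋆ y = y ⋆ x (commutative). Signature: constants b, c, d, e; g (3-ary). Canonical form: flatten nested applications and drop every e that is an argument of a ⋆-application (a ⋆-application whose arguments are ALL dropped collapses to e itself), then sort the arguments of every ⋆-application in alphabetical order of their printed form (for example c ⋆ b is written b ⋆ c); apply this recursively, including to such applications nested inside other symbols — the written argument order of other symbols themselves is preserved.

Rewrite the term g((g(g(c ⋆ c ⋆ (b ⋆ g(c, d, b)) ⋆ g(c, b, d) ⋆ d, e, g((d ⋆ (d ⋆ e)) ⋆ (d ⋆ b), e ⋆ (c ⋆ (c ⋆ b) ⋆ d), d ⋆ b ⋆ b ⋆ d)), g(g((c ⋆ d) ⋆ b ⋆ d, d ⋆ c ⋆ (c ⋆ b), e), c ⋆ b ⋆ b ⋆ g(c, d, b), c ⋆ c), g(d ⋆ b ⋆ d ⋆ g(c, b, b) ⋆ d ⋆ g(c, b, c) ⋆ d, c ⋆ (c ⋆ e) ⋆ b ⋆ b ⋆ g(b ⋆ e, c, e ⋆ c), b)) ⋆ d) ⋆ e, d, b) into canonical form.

Answer: g(d ⋆ g(g(b ⋆ c ⋆ c ⋆ d ⋆ g(c, b, d) ⋆ g(c, d, b), e, g(b ⋆ d ⋆ d ⋆ d, b ⋆ c ⋆ c ⋆ d, b ⋆ b ⋆ d ⋆ d)), g(g(b ⋆ c ⋆ d ⋆ d, b ⋆ c ⋆ c ⋆ d, e), b ⋆ b ⋆ c ⋆ g(c, d, b), c ⋆ c), g(b ⋆ d ⋆ d ⋆ d ⋆ d ⋆ g(c, b, b) ⋆ g(c, b, c), b ⋆ b ⋆ c ⋆ c ⋆ g(b, c, c), b)), d, b)

Derivation:
Focus inside:  (g(g(c ⋆ c ⋆ (b ⋆ g(c, d, b)) ⋆ g(c, b, d) ⋆ d, e, g((d ⋆ (d ⋆ e)) ⋆ (d ⋆ b), e ⋆ (c ⋆ (c ⋆ b) ⋆ d), d ⋆ b ⋆ b ⋆ d)), g(g((c ⋆ d) ⋆ b ⋆ d, d ⋆ c ⋆ (c ⋆ b), e), c ⋆ b ⋆ b ⋆ g(c, d, b), c ⋆ c), g(d ⋆ b ⋆ d ⋆ g(c, b, b) ⋆ d ⋆ g(c, b, c) ⋆ d, c ⋆ (c ⋆ e) ⋆ b ⋆ b ⋆ g(b ⋆ e, c, e ⋆ c), b)) ⋆ d) ⋆ e
Merge nested applications:  g(g(c ⋆ c ⋆ (b ⋆ g(c, d, b)) ⋆ g(c, b, d) ⋆ d, e, g((d ⋆ (d ⋆ e)) ⋆ (d ⋆ b), e ⋆ (c ⋆ (c ⋆ b) ⋆ d), d ⋆ b ⋆ b ⋆ d)), g(g((c ⋆ d) ⋆ b ⋆ d, d ⋆ c ⋆ (c ⋆ b), e), c ⋆ b ⋆ b ⋆ g(c, d, b), c ⋆ c), g(d ⋆ b ⋆ d ⋆ g(c, b, b) ⋆ d ⋆ g(c, b, c) ⋆ d, c ⋆ (c ⋆ e) ⋆ b ⋆ b ⋆ g(b ⋆ e, c, e ⋆ c), b)) ⋆ d ⋆ e
Canonicalize subterm:  g(g(c ⋆ c ⋆ (b ⋆ g(c, d, b)) ⋆ g(c, b, d) ⋆ d, e, g((d ⋆ (d ⋆ e)) ⋆ (d ⋆ b), e ⋆ (c ⋆ (c ⋆ b) ⋆ d), d ⋆ b ⋆ b ⋆ d)), g(g((c ⋆ d) ⋆ b ⋆ d, d ⋆ c ⋆ (c ⋆ b), e), c ⋆ b ⋆ b ⋆ g(c, d, b), c ⋆ c), g(d ⋆ b ⋆ d ⋆ g(c, b, b) ⋆ d ⋆ g(c, b, c) ⋆ d, c ⋆ (c ⋆ e) ⋆ b ⋆ b ⋆ g(b ⋆ e, c, e ⋆ c), b))  →  g(g(b ⋆ c ⋆ c ⋆ d ⋆ g(c, b, d) ⋆ g(c, d, b), e, g(b ⋆ d ⋆ d ⋆ d, b ⋆ c ⋆ c ⋆ d, b ⋆ b ⋆ d ⋆ d)), g(g(b ⋆ c ⋆ d ⋆ d, b ⋆ c ⋆ c ⋆ d, e), b ⋆ b ⋆ c ⋆ g(c, d, b), c ⋆ c), g(b ⋆ d ⋆ d ⋆ d ⋆ d ⋆ g(c, b, b) ⋆ g(c, b, c), b ⋆ b ⋆ c ⋆ c ⋆ g(b, c, c), b))
Unit:  drop e
Sort arguments:  d ⋆ g(g(b ⋆ c ⋆ c ⋆ d ⋆ g(c, b, d) ⋆ g(c, d, b), e, g(b ⋆ d ⋆ d ⋆ d, b ⋆ c ⋆ c ⋆ d, b ⋆ b ⋆ d ⋆ d)), g(g(b ⋆ c ⋆ d ⋆ d, b ⋆ c ⋆ c ⋆ d, e), b ⋆ b ⋆ c ⋆ g(c, d, b), c ⋆ c), g(b ⋆ d ⋆ d ⋆ d ⋆ d ⋆ g(c, b, b) ⋆ g(c, b, c), b ⋆ b ⋆ c ⋆ c ⋆ g(b, c, c), b))
Put back:  g(d ⋆ g(g(b ⋆ c ⋆ c ⋆ d ⋆ g(c, b, d) ⋆ g(c, d, b), e, g(b ⋆ d ⋆ d ⋆ d, b ⋆ c ⋆ c ⋆ d, b ⋆ b ⋆ d ⋆ d)), g(g(b ⋆ c ⋆ d ⋆ d, b ⋆ c ⋆ c ⋆ d, e), b ⋆ b ⋆ c ⋆ g(c, d, b), c ⋆ c), g(b ⋆ d ⋆ d ⋆ d ⋆ d ⋆ g(c, b, b) ⋆ g(c, b, c), b ⋆ b ⋆ c ⋆ c ⋆ g(b, c, c), b)), d, b)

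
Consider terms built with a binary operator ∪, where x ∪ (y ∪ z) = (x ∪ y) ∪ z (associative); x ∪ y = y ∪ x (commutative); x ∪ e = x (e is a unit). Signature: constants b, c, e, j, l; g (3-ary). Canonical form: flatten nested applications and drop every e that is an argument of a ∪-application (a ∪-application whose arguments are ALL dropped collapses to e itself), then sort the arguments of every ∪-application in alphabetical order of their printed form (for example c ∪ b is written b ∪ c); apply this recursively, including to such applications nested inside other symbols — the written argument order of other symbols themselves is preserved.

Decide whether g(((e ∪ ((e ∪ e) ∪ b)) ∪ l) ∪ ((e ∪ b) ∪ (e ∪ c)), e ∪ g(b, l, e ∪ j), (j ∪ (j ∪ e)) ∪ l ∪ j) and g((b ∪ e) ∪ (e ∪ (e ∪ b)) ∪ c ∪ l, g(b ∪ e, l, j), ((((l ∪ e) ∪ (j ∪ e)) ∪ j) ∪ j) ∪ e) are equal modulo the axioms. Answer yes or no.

Left:  g(((e ∪ ((e ∪ e) ∪ b)) ∪ l) ∪ ((e ∪ b) ∪ (e ∪ c)), e ∪ g(b, l, e ∪ j), (j ∪ (j ∪ e)) ∪ l ∪ j)
  Work inside:  ((e ∪ ((e ∪ e) ∪ b)) ∪ l) ∪ ((e ∪ b) ∪ (e ∪ c))
  Un-nest:  e ∪ e ∪ e ∪ b ∪ l ∪ e ∪ b ∪ e ∪ c
  Units out:  drop e (×5)
  Sort:  b ∪ b ∪ c ∪ l
  Reassemble:  g(b ∪ b ∪ c ∪ l, g(b, l, j), j ∪ j ∪ j ∪ l)
Right:  g((b ∪ e) ∪ (e ∪ (e ∪ b)) ∪ c ∪ l, g(b ∪ e, l, j), ((((l ∪ e) ∪ (j ∪ e)) ∪ j) ∪ j) ∪ e)
  Work inside:  ((((l ∪ e) ∪ (j ∪ e)) ∪ j) ∪ j) ∪ e
  Un-nest:  l ∪ e ∪ j ∪ e ∪ j ∪ j ∪ e
  Units out:  drop e (×3)
  Sort arguments:  j ∪ j ∪ j ∪ l
  Rebuild:  g(b ∪ b ∪ c ∪ l, g(b, l, j), j ∪ j ∪ j ∪ l)

Answer: yes — both canonical forms are g(b ∪ b ∪ c ∪ l, g(b, l, j), j ∪ j ∪ j ∪ l)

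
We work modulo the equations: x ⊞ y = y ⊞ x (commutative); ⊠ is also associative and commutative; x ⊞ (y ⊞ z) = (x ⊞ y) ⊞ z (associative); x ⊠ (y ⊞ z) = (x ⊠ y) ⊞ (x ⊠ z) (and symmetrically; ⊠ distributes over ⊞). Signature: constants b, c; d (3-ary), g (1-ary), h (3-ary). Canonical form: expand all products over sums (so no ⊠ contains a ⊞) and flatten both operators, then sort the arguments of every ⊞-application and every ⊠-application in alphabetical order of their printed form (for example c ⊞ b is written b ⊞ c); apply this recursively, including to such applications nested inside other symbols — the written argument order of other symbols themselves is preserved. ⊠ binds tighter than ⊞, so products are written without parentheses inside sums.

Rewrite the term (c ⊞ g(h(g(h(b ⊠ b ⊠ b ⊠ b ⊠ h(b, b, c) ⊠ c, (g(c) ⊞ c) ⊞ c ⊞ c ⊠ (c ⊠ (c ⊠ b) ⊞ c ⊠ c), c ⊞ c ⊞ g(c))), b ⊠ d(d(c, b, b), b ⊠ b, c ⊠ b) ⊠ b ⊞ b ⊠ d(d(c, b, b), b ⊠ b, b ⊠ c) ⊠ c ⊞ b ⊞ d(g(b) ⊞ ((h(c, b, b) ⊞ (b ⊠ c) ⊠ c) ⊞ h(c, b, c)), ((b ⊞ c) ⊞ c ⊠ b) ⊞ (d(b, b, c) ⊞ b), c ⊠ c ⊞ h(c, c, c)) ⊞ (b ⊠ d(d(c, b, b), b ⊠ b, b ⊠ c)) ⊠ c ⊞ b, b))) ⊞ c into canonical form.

Expand:  c ⊞ g(h(g(h(b ⊠ b ⊠ b ⊠ b ⊠ c ⊠ h(b, b, c), b ⊠ c ⊠ c ⊠ c ⊞ c ⊞ c ⊞ c ⊠ c ⊠ c ⊞ g(c), c ⊞ c ⊞ g(c))), b ⊞ b ⊞ b ⊠ b ⊠ d(d(c, b, b), b ⊠ b, b ⊠ c) ⊞ b ⊠ c ⊠ d(d(c, b, b), b ⊠ b, b ⊠ c) ⊞ b ⊠ c ⊠ d(d(c, b, b), b ⊠ b, b ⊠ c) ⊞ d(b ⊠ c ⊠ c ⊞ g(b) ⊞ h(c, b, b) ⊞ h(c, b, c), b ⊞ b ⊞ b ⊠ c ⊞ c ⊞ d(b, b, c), c ⊠ c ⊞ h(c, c, c)), b)) ⊞ c
Sort:  c ⊞ c ⊞ g(h(g(h(b ⊠ b ⊠ b ⊠ b ⊠ c ⊠ h(b, b, c), b ⊠ c ⊠ c ⊠ c ⊞ c ⊞ c ⊞ c ⊠ c ⊠ c ⊞ g(c), c ⊞ c ⊞ g(c))), b ⊞ b ⊞ b ⊠ b ⊠ d(d(c, b, b), b ⊠ b, b ⊠ c) ⊞ b ⊠ c ⊠ d(d(c, b, b), b ⊠ b, b ⊠ c) ⊞ b ⊠ c ⊠ d(d(c, b, b), b ⊠ b, b ⊠ c) ⊞ d(b ⊠ c ⊠ c ⊞ g(b) ⊞ h(c, b, b) ⊞ h(c, b, c), b ⊞ b ⊞ b ⊠ c ⊞ c ⊞ d(b, b, c), c ⊠ c ⊞ h(c, c, c)), b))

Answer: c ⊞ c ⊞ g(h(g(h(b ⊠ b ⊠ b ⊠ b ⊠ c ⊠ h(b, b, c), b ⊠ c ⊠ c ⊠ c ⊞ c ⊞ c ⊞ c ⊠ c ⊠ c ⊞ g(c), c ⊞ c ⊞ g(c))), b ⊞ b ⊞ b ⊠ b ⊠ d(d(c, b, b), b ⊠ b, b ⊠ c) ⊞ b ⊠ c ⊠ d(d(c, b, b), b ⊠ b, b ⊠ c) ⊞ b ⊠ c ⊠ d(d(c, b, b), b ⊠ b, b ⊠ c) ⊞ d(b ⊠ c ⊠ c ⊞ g(b) ⊞ h(c, b, b) ⊞ h(c, b, c), b ⊞ b ⊞ b ⊠ c ⊞ c ⊞ d(b, b, c), c ⊠ c ⊞ h(c, c, c)), b))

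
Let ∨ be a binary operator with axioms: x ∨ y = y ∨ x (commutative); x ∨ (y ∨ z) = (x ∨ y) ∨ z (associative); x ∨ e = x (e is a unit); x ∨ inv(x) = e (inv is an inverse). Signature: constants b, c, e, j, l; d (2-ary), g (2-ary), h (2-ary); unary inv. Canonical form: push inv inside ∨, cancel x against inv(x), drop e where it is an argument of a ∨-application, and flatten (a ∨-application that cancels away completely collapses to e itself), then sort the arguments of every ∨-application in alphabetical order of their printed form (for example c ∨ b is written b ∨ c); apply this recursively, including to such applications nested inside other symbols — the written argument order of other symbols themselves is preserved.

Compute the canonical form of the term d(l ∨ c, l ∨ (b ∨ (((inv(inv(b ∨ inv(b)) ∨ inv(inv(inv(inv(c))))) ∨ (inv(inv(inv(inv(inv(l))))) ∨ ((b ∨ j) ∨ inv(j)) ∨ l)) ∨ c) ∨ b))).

Answer: d(c ∨ l, b ∨ b ∨ b ∨ l)

Derivation:
Work inside:  l ∨ (b ∨ (((inv(inv(b ∨ inv(b)) ∨ inv(inv(inv(inv(c))))) ∨ (inv(inv(inv(inv(inv(l))))) ∨ ((b ∨ j) ∨ inv(j)) ∨ l)) ∨ c) ∨ b))
Push inv inside:  distribute inv over ∨ and collapse double inv
Cancel:  c cancels; j cancels
Collect:  l ∨ b ∨ b ∨ b
Sort:  b ∨ b ∨ b ∨ l
Put back:  d(c ∨ l, b ∨ b ∨ b ∨ l)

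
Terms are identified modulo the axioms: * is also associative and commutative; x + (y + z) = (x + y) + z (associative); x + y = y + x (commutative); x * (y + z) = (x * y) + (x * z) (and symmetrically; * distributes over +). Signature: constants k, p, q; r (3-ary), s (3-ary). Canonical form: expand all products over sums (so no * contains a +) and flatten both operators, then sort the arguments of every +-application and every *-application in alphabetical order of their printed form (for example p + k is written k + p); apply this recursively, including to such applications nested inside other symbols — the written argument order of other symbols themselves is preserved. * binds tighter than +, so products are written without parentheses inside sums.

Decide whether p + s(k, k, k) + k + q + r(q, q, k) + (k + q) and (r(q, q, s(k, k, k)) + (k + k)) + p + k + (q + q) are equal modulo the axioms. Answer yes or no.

Left:  p + s(k, k, k) + k + q + r(q, q, k) + (k + q)
  Merge nested applications:  p + s(k, k, k) + k + q + r(q, q, k) + k + q
  Order the arguments:  k + k + p + q + q + r(q, q, k) + s(k, k, k)
Right:  (r(q, q, s(k, k, k)) + (k + k)) + p + k + (q + q)
  Flatten:  r(q, q, s(k, k, k)) + k + k + p + k + q + q
  Sort:  k + k + k + p + q + q + r(q, q, s(k, k, k))

Answer: no — k + k + p + q + q + r(q, q, k) + s(k, k, k) vs k + k + k + p + q + q + r(q, q, s(k, k, k))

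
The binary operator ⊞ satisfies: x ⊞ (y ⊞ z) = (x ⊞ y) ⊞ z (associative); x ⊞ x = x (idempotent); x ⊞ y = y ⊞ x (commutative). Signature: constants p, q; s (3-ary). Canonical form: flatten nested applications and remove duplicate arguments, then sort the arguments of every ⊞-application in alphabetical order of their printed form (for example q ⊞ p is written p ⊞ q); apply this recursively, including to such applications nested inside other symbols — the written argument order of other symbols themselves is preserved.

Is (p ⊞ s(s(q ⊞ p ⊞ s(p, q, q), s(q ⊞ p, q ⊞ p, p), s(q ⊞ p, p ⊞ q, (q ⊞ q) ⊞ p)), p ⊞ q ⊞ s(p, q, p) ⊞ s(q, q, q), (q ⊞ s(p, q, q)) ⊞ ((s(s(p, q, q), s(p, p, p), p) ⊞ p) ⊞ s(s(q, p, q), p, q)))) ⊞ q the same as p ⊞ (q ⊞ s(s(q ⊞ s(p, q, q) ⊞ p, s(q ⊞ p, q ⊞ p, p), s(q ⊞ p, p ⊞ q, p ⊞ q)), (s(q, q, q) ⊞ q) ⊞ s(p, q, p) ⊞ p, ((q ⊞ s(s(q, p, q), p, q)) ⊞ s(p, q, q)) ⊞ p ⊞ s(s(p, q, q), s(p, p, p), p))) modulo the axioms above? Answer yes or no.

Left:  (p ⊞ s(s(q ⊞ p ⊞ s(p, q, q), s(q ⊞ p, q ⊞ p, p), s(q ⊞ p, p ⊞ q, (q ⊞ q) ⊞ p)), p ⊞ q ⊞ s(p, q, p) ⊞ s(q, q, q), (q ⊞ s(p, q, q)) ⊞ ((s(s(p, q, q), s(p, p, p), p) ⊞ p) ⊞ s(s(q, p, q), p, q)))) ⊞ q
  Un-nest:  p ⊞ s(s(q ⊞ p ⊞ s(p, q, q), s(q ⊞ p, q ⊞ p, p), s(q ⊞ p, p ⊞ q, (q ⊞ q) ⊞ p)), p ⊞ q ⊞ s(p, q, p) ⊞ s(q, q, q), (q ⊞ s(p, q, q)) ⊞ ((s(s(p, q, q), s(p, p, p), p) ⊞ p) ⊞ s(s(q, p, q), p, q))) ⊞ q
  Canonicalize subterm:  s(s(q ⊞ p ⊞ s(p, q, q), s(q ⊞ p, q ⊞ p, p), s(q ⊞ p, p ⊞ q, (q ⊞ q) ⊞ p)), p ⊞ q ⊞ s(p, q, p) ⊞ s(q, q, q), (q ⊞ s(p, q, q)) ⊞ ((s(s(p, q, q), s(p, p, p), p) ⊞ p) ⊞ s(s(q, p, q), p, q)))  →  s(s(p ⊞ q ⊞ s(p, q, q), s(p ⊞ q, p ⊞ q, p), s(p ⊞ q, p ⊞ q, p ⊞ q)), p ⊞ q ⊞ s(p, q, p) ⊞ s(q, q, q), p ⊞ q ⊞ s(p, q, q) ⊞ s(s(p, q, q), s(p, p, p), p) ⊞ s(s(q, p, q), p, q))
  Order the arguments:  p ⊞ q ⊞ s(s(p ⊞ q ⊞ s(p, q, q), s(p ⊞ q, p ⊞ q, p), s(p ⊞ q, p ⊞ q, p ⊞ q)), p ⊞ q ⊞ s(p, q, p) ⊞ s(q, q, q), p ⊞ q ⊞ s(p, q, q) ⊞ s(s(p, q, q), s(p, p, p), p) ⊞ s(s(q, p, q), p, q))
Right:  p ⊞ (q ⊞ s(s(q ⊞ s(p, q, q) ⊞ p, s(q ⊞ p, q ⊞ p, p), s(q ⊞ p, p ⊞ q, p ⊞ q)), (s(q, q, q) ⊞ q) ⊞ s(p, q, p) ⊞ p, ((q ⊞ s(s(q, p, q), p, q)) ⊞ s(p, q, q)) ⊞ p ⊞ s(s(p, q, q), s(p, p, p), p)))
  Flatten:  p ⊞ q ⊞ s(s(q ⊞ s(p, q, q) ⊞ p, s(q ⊞ p, q ⊞ p, p), s(q ⊞ p, p ⊞ q, p ⊞ q)), (s(q, q, q) ⊞ q) ⊞ s(p, q, p) ⊞ p, ((q ⊞ s(s(q, p, q), p, q)) ⊞ s(p, q, q)) ⊞ p ⊞ s(s(p, q, q), s(p, p, p), p))
  Simplify inside:  s(s(q ⊞ s(p, q, q) ⊞ p, s(q ⊞ p, q ⊞ p, p), s(q ⊞ p, p ⊞ q, p ⊞ q)), (s(q, q, q) ⊞ q) ⊞ s(p, q, p) ⊞ p, ((q ⊞ s(s(q, p, q), p, q)) ⊞ s(p, q, q)) ⊞ p ⊞ s(s(p, q, q), s(p, p, p), p))  →  s(s(p ⊞ q ⊞ s(p, q, q), s(p ⊞ q, p ⊞ q, p), s(p ⊞ q, p ⊞ q, p ⊞ q)), p ⊞ q ⊞ s(p, q, p) ⊞ s(q, q, q), p ⊞ q ⊞ s(p, q, q) ⊞ s(s(p, q, q), s(p, p, p), p) ⊞ s(s(q, p, q), p, q))
  Sort arguments:  p ⊞ q ⊞ s(s(p ⊞ q ⊞ s(p, q, q), s(p ⊞ q, p ⊞ q, p), s(p ⊞ q, p ⊞ q, p ⊞ q)), p ⊞ q ⊞ s(p, q, p) ⊞ s(q, q, q), p ⊞ q ⊞ s(p, q, q) ⊞ s(s(p, q, q), s(p, p, p), p) ⊞ s(s(q, p, q), p, q))

Answer: yes — both canonical forms are p ⊞ q ⊞ s(s(p ⊞ q ⊞ s(p, q, q), s(p ⊞ q, p ⊞ q, p), s(p ⊞ q, p ⊞ q, p ⊞ q)), p ⊞ q ⊞ s(p, q, p) ⊞ s(q, q, q), p ⊞ q ⊞ s(p, q, q) ⊞ s(s(p, q, q), s(p, p, p), p) ⊞ s(s(q, p, q), p, q))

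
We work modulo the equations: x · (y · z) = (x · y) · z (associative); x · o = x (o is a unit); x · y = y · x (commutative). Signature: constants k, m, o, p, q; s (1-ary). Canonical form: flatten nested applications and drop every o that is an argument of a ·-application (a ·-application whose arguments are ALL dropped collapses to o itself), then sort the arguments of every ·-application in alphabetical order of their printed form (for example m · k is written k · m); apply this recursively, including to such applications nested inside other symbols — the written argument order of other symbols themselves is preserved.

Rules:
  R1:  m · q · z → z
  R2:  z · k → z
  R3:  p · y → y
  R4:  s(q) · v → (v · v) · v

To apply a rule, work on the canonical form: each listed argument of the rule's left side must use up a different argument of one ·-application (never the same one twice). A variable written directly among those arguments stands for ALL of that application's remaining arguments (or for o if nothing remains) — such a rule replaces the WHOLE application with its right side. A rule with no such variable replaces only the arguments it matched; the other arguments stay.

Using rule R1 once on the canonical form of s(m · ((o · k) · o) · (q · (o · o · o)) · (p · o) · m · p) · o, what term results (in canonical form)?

Answer: s(k · m · p · p)

Derivation:
Canonical form:  s(k · m · m · p · p · q)
Apply R1:  consuming m, q;  z := k · m · p · p
The extension variable absorbs all remaining arguments, so the whole application is rewritten.
Giving:  s(k · m · p · p)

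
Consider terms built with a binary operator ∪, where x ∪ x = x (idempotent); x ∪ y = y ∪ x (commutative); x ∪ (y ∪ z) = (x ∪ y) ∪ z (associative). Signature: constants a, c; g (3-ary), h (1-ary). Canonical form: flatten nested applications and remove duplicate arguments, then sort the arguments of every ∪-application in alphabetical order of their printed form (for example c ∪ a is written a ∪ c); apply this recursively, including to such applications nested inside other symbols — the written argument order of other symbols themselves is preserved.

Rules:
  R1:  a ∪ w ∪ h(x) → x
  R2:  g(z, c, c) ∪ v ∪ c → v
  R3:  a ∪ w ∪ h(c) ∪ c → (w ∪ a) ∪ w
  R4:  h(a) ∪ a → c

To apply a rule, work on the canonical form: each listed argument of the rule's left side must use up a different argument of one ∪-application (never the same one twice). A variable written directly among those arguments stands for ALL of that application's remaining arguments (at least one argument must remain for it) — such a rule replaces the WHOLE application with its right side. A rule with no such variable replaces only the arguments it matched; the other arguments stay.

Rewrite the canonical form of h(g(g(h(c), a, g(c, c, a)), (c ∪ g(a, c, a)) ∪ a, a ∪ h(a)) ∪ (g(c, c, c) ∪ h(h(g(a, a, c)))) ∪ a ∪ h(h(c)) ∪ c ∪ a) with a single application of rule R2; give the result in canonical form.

Answer: h(a ∪ g(g(h(c), a, g(c, c, a)), a ∪ c ∪ g(a, c, a), a ∪ h(a)) ∪ h(h(c)) ∪ h(h(g(a, a, c))))

Derivation:
Canonical form:  h(a ∪ c ∪ g(c, c, c) ∪ g(g(h(c), a, g(c, c, a)), a ∪ c ∪ g(a, c, a), a ∪ h(a)) ∪ h(h(c)) ∪ h(h(g(a, a, c))))
Match R2:  consume c, g(c, c, c);  v := a ∪ g(g(h(c), a, g(c, c, a)), a ∪ c ∪ g(a, c, a), a ∪ h(a)) ∪ h(h(c)) ∪ h(h(g(a, a, c))), z := c
Every leftover argument binds to the variable; the entire application is replaced.
Result:  h(a ∪ g(g(h(c), a, g(c, c, a)), a ∪ c ∪ g(a, c, a), a ∪ h(a)) ∪ h(h(c)) ∪ h(h(g(a, a, c))))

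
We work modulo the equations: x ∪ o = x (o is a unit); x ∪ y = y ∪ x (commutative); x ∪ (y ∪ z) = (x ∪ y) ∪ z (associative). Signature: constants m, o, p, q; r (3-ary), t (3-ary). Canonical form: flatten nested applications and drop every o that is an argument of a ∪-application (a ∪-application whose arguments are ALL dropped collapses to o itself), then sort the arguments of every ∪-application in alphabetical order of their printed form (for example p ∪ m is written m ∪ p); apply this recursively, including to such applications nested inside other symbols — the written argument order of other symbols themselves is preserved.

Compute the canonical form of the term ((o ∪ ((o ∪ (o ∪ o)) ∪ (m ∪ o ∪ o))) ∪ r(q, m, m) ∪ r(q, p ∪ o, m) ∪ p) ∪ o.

Un-nest:  o ∪ o ∪ o ∪ o ∪ m ∪ o ∪ o ∪ r(q, m, m) ∪ r(q, p ∪ o, m) ∪ p ∪ o
Simplify inside:  r(q, p ∪ o, m)  →  r(q, p, m)
Units out:  drop o (×7)
Sort:  m ∪ p ∪ r(q, m, m) ∪ r(q, p, m)

Answer: m ∪ p ∪ r(q, m, m) ∪ r(q, p, m)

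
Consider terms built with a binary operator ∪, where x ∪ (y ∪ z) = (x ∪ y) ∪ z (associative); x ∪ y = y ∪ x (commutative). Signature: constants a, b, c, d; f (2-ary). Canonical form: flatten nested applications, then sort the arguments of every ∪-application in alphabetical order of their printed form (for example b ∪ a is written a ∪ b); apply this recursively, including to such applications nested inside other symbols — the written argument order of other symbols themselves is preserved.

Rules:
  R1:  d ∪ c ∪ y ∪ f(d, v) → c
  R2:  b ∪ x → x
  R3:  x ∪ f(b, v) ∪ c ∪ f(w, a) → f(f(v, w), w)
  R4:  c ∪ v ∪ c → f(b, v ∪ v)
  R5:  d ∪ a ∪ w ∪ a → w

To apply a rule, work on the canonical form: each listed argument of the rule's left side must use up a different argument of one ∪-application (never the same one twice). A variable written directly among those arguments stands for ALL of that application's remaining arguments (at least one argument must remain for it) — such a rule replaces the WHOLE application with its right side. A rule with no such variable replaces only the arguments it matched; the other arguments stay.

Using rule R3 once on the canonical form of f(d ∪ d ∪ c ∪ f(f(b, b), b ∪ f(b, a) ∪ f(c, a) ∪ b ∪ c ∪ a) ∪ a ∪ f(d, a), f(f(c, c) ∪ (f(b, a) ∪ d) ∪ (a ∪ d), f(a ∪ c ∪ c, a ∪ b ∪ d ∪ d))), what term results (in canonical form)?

Canonical form:  f(a ∪ c ∪ d ∪ d ∪ f(d, a) ∪ f(f(b, b), a ∪ b ∪ b ∪ c ∪ f(b, a) ∪ f(c, a)), f(a ∪ d ∪ d ∪ f(b, a) ∪ f(c, c), f(a ∪ c ∪ c, a ∪ b ∪ d ∪ d)))
Match R3:  consume c, f(b, a), f(c, a);  v := a, w := c, x := a ∪ b ∪ b
The variable takes the whole remainder — replace the entire application.
Result:  f(a ∪ c ∪ d ∪ d ∪ f(d, a) ∪ f(f(b, b), f(f(a, c), c)), f(a ∪ d ∪ d ∪ f(b, a) ∪ f(c, c), f(a ∪ c ∪ c, a ∪ b ∪ d ∪ d)))

Answer: f(a ∪ c ∪ d ∪ d ∪ f(d, a) ∪ f(f(b, b), f(f(a, c), c)), f(a ∪ d ∪ d ∪ f(b, a) ∪ f(c, c), f(a ∪ c ∪ c, a ∪ b ∪ d ∪ d)))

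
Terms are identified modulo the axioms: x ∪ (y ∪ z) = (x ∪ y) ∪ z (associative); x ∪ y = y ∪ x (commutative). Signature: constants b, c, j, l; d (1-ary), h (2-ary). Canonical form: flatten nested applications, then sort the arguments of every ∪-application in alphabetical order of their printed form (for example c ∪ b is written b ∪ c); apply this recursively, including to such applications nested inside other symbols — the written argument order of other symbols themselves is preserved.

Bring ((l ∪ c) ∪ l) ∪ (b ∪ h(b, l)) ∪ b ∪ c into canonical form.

Flatten:  l ∪ c ∪ l ∪ b ∪ h(b, l) ∪ b ∪ c
Sort arguments:  b ∪ b ∪ c ∪ c ∪ h(b, l) ∪ l ∪ l

Answer: b ∪ b ∪ c ∪ c ∪ h(b, l) ∪ l ∪ l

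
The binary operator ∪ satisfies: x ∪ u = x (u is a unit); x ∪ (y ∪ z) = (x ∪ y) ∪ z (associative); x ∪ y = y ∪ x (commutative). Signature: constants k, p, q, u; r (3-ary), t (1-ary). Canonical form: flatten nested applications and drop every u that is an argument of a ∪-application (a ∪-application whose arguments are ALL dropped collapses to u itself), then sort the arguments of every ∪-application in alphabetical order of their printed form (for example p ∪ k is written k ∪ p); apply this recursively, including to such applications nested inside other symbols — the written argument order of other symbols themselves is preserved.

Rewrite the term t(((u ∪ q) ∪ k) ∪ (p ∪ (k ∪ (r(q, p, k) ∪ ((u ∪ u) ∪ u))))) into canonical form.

Focus inside:  ((u ∪ q) ∪ k) ∪ (p ∪ (k ∪ (r(q, p, k) ∪ ((u ∪ u) ∪ u))))
Un-nest:  u ∪ q ∪ k ∪ p ∪ k ∪ r(q, p, k) ∪ u ∪ u ∪ u
Units out:  drop u (×4)
Order the arguments:  k ∪ k ∪ p ∪ q ∪ r(q, p, k)
Rebuild:  t(k ∪ k ∪ p ∪ q ∪ r(q, p, k))

Answer: t(k ∪ k ∪ p ∪ q ∪ r(q, p, k))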